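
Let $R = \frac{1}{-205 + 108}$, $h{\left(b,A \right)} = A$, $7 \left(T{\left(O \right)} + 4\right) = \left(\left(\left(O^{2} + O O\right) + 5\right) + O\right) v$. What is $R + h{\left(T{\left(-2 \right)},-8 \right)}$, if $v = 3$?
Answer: $- \frac{777}{97} \approx -8.0103$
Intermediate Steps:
$T{\left(O \right)} = - \frac{13}{7} + \frac{3 O}{7} + \frac{6 O^{2}}{7}$ ($T{\left(O \right)} = -4 + \frac{\left(\left(\left(O^{2} + O O\right) + 5\right) + O\right) 3}{7} = -4 + \frac{\left(\left(\left(O^{2} + O^{2}\right) + 5\right) + O\right) 3}{7} = -4 + \frac{\left(\left(2 O^{2} + 5\right) + O\right) 3}{7} = -4 + \frac{\left(\left(5 + 2 O^{2}\right) + O\right) 3}{7} = -4 + \frac{\left(5 + O + 2 O^{2}\right) 3}{7} = -4 + \frac{15 + 3 O + 6 O^{2}}{7} = -4 + \left(\frac{15}{7} + \frac{3 O}{7} + \frac{6 O^{2}}{7}\right) = - \frac{13}{7} + \frac{3 O}{7} + \frac{6 O^{2}}{7}$)
$R = - \frac{1}{97}$ ($R = \frac{1}{-97} = - \frac{1}{97} \approx -0.010309$)
$R + h{\left(T{\left(-2 \right)},-8 \right)} = - \frac{1}{97} - 8 = - \frac{777}{97}$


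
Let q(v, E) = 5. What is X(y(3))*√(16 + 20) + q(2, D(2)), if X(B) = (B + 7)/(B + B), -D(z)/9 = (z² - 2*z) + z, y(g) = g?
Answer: 15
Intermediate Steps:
D(z) = -9*z² + 9*z (D(z) = -9*((z² - 2*z) + z) = -9*(z² - z) = -9*z² + 9*z)
X(B) = (7 + B)/(2*B) (X(B) = (7 + B)/((2*B)) = (7 + B)*(1/(2*B)) = (7 + B)/(2*B))
X(y(3))*√(16 + 20) + q(2, D(2)) = ((½)*(7 + 3)/3)*√(16 + 20) + 5 = ((½)*(⅓)*10)*√36 + 5 = (5/3)*6 + 5 = 10 + 5 = 15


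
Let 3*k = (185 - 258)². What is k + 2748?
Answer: 13573/3 ≈ 4524.3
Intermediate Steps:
k = 5329/3 (k = (185 - 258)²/3 = (⅓)*(-73)² = (⅓)*5329 = 5329/3 ≈ 1776.3)
k + 2748 = 5329/3 + 2748 = 13573/3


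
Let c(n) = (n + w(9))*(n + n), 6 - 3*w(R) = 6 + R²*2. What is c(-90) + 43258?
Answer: 69178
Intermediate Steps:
w(R) = -2*R²/3 (w(R) = 2 - (6 + R²*2)/3 = 2 - (6 + 2*R²)/3 = 2 + (-2 - 2*R²/3) = -2*R²/3)
c(n) = 2*n*(-54 + n) (c(n) = (n - ⅔*9²)*(n + n) = (n - ⅔*81)*(2*n) = (n - 54)*(2*n) = (-54 + n)*(2*n) = 2*n*(-54 + n))
c(-90) + 43258 = 2*(-90)*(-54 - 90) + 43258 = 2*(-90)*(-144) + 43258 = 25920 + 43258 = 69178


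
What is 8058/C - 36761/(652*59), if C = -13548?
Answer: -67334431/43430372 ≈ -1.5504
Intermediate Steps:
8058/C - 36761/(652*59) = 8058/(-13548) - 36761/(652*59) = 8058*(-1/13548) - 36761/38468 = -1343/2258 - 36761*1/38468 = -1343/2258 - 36761/38468 = -67334431/43430372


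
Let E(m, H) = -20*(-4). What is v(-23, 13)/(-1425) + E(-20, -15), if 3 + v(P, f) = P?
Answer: 114026/1425 ≈ 80.018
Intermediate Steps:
v(P, f) = -3 + P
E(m, H) = 80
v(-23, 13)/(-1425) + E(-20, -15) = (-3 - 23)/(-1425) + 80 = -26*(-1/1425) + 80 = 26/1425 + 80 = 114026/1425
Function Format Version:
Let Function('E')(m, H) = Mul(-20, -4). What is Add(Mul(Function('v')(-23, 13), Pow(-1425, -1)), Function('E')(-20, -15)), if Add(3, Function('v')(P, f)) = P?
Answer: Rational(114026, 1425) ≈ 80.018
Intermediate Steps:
Function('v')(P, f) = Add(-3, P)
Function('E')(m, H) = 80
Add(Mul(Function('v')(-23, 13), Pow(-1425, -1)), Function('E')(-20, -15)) = Add(Mul(Add(-3, -23), Pow(-1425, -1)), 80) = Add(Mul(-26, Rational(-1, 1425)), 80) = Add(Rational(26, 1425), 80) = Rational(114026, 1425)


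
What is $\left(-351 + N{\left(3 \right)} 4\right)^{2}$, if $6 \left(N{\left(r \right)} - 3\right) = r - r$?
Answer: $114921$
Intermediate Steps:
$N{\left(r \right)} = 3$ ($N{\left(r \right)} = 3 + \frac{r - r}{6} = 3 + \frac{1}{6} \cdot 0 = 3 + 0 = 3$)
$\left(-351 + N{\left(3 \right)} 4\right)^{2} = \left(-351 + 3 \cdot 4\right)^{2} = \left(-351 + 12\right)^{2} = \left(-339\right)^{2} = 114921$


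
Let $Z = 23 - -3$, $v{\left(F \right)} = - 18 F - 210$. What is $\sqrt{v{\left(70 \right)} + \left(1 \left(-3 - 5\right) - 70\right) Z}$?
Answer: $i \sqrt{3498} \approx 59.144 i$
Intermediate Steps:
$v{\left(F \right)} = -210 - 18 F$
$Z = 26$ ($Z = 23 + 3 = 26$)
$\sqrt{v{\left(70 \right)} + \left(1 \left(-3 - 5\right) - 70\right) Z} = \sqrt{\left(-210 - 1260\right) + \left(1 \left(-3 - 5\right) - 70\right) 26} = \sqrt{\left(-210 - 1260\right) + \left(1 \left(-8\right) - 70\right) 26} = \sqrt{-1470 + \left(-8 - 70\right) 26} = \sqrt{-1470 - 2028} = \sqrt{-3498} = i \sqrt{3498}$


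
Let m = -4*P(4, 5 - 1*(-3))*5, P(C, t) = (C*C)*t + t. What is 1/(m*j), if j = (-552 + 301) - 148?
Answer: 1/1085280 ≈ 9.2142e-7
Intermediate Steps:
P(C, t) = t + t*C**2 (P(C, t) = C**2*t + t = t*C**2 + t = t + t*C**2)
j = -399 (j = -251 - 148 = -399)
m = -2720 (m = -4*(5 - 1*(-3))*(1 + 4**2)*5 = -4*(5 + 3)*(1 + 16)*5 = -32*17*5 = -4*136*5 = -544*5 = -2720)
1/(m*j) = 1/(-2720*(-399)) = 1/1085280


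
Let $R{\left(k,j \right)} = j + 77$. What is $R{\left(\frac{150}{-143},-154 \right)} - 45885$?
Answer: $-45962$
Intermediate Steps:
$R{\left(k,j \right)} = 77 + j$
$R{\left(\frac{150}{-143},-154 \right)} - 45885 = \left(77 - 154\right) - 45885 = -77 - 45885 = -45962$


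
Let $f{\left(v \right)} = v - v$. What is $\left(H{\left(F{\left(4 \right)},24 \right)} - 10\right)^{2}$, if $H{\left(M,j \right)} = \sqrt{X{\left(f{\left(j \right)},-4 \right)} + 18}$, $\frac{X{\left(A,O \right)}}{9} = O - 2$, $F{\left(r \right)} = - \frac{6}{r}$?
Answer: $64 - 120 i \approx 64.0 - 120.0 i$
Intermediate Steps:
$f{\left(v \right)} = 0$
$X{\left(A,O \right)} = -18 + 9 O$ ($X{\left(A,O \right)} = 9 \left(O - 2\right) = 9 \left(-2 + O\right) = -18 + 9 O$)
$H{\left(M,j \right)} = 6 i$ ($H{\left(M,j \right)} = \sqrt{\left(-18 + 9 \left(-4\right)\right) + 18} = \sqrt{\left(-18 - 36\right) + 18} = \sqrt{-54 + 18} = \sqrt{-36} = 6 i$)
$\left(H{\left(F{\left(4 \right)},24 \right)} - 10\right)^{2} = \left(6 i - 10\right)^{2} = \left(-10 + 6 i\right)^{2}$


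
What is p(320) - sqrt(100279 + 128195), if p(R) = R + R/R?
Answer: 321 - 3*sqrt(25386) ≈ -156.99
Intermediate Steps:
p(R) = 1 + R (p(R) = R + 1 = 1 + R)
p(320) - sqrt(100279 + 128195) = (1 + 320) - sqrt(100279 + 128195) = 321 - sqrt(228474) = 321 - 3*sqrt(25386)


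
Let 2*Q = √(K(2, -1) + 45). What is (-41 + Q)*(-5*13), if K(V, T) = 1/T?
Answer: 2665 - 65*√11 ≈ 2449.4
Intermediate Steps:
Q = √11 (Q = √(1/(-1) + 45)/2 = √(-1 + 45)/2 = √44/2 = (2*√11)/2 = √11 ≈ 3.3166)
(-41 + Q)*(-5*13) = (-41 + √11)*(-5*13) = (-41 + √11)*(-65) = 2665 - 65*√11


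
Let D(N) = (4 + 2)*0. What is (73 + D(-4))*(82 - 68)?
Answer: 1022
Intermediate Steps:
D(N) = 0 (D(N) = 6*0 = 0)
(73 + D(-4))*(82 - 68) = (73 + 0)*(82 - 68) = 73*14 = 1022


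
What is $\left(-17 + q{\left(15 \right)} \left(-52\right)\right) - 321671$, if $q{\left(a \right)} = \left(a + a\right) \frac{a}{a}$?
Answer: $-323248$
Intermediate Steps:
$q{\left(a \right)} = 2 a$ ($q{\left(a \right)} = 2 a 1 = 2 a$)
$\left(-17 + q{\left(15 \right)} \left(-52\right)\right) - 321671 = \left(-17 + 2 \cdot 15 \left(-52\right)\right) - 321671 = \left(-17 + 30 \left(-52\right)\right) - 321671 = \left(-17 - 1560\right) - 321671 = -1577 - 321671 = -323248$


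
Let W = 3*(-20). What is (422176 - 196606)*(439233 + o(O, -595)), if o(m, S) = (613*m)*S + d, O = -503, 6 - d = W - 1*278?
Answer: 41482612180740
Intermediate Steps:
W = -60
d = 344 (d = 6 - (-60 - 1*278) = 6 - (-60 - 278) = 6 - 1*(-338) = 6 + 338 = 344)
o(m, S) = 344 + 613*S*m (o(m, S) = (613*m)*S + 344 = 613*S*m + 344 = 344 + 613*S*m)
(422176 - 196606)*(439233 + o(O, -595)) = (422176 - 196606)*(439233 + (344 + 613*(-595)*(-503))) = 225570*(439233 + (344 + 183461705)) = 225570*(439233 + 183462049) = 225570*183901282 = 41482612180740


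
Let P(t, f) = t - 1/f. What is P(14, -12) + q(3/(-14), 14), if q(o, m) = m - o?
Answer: 2377/84 ≈ 28.298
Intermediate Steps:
P(14, -12) + q(3/(-14), 14) = (14 - 1/(-12)) + (14 - 3/(-14)) = (14 - 1*(-1/12)) + (14 - 3*(-1)/14) = (14 + 1/12) + (14 - 1*(-3/14)) = 169/12 + (14 + 3/14) = 169/12 + 199/14 = 2377/84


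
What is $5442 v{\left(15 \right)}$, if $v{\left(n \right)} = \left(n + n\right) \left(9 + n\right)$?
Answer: $3918240$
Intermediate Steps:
$v{\left(n \right)} = 2 n \left(9 + n\right)$
$5442 v{\left(15 \right)} = 5442 \cdot 2 \cdot 15 \left(9 + 15\right) = 5442 \cdot 2 \cdot 15 \cdot 24 = 5442 \cdot 720 = 3918240$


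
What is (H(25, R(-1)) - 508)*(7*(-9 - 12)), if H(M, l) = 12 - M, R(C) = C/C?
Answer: 76587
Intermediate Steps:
R(C) = 1
(H(25, R(-1)) - 508)*(7*(-9 - 12)) = ((12 - 1*25) - 508)*(7*(-9 - 12)) = ((12 - 25) - 508)*(7*(-21)) = (-13 - 508)*(-147) = -521*(-147) = 76587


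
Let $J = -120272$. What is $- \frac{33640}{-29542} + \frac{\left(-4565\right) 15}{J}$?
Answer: $\frac{3034419265}{1776537712} \approx 1.7081$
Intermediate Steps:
$- \frac{33640}{-29542} + \frac{\left(-4565\right) 15}{J} = - \frac{33640}{-29542} + \frac{\left(-4565\right) 15}{-120272} = \left(-33640\right) \left(- \frac{1}{29542}\right) - - \frac{68475}{120272} = \frac{16820}{14771} + \frac{68475}{120272} = \frac{3034419265}{1776537712}$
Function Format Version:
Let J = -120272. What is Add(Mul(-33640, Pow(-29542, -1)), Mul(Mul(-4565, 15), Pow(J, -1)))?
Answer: Rational(3034419265, 1776537712) ≈ 1.7081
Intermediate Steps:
Add(Mul(-33640, Pow(-29542, -1)), Mul(Mul(-4565, 15), Pow(J, -1))) = Add(Mul(-33640, Pow(-29542, -1)), Mul(Mul(-4565, 15), Pow(-120272, -1))) = Add(Mul(-33640, Rational(-1, 29542)), Mul(-68475, Rational(-1, 120272))) = Add(Rational(16820, 14771), Rational(68475, 120272)) = Rational(3034419265, 1776537712)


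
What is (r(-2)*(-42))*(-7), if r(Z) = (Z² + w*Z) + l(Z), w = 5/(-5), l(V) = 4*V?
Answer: -588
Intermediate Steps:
w = -1 (w = 5*(-⅕) = -1)
r(Z) = Z² + 3*Z (r(Z) = (Z² - Z) + 4*Z = Z² + 3*Z)
(r(-2)*(-42))*(-7) = (-2*(3 - 2)*(-42))*(-7) = (-2*1*(-42))*(-7) = -2*(-42)*(-7) = 84*(-7) = -588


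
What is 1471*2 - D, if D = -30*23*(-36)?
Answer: -21898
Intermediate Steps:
D = 24840 (D = -690*(-36) = 24840)
1471*2 - D = 1471*2 - 1*24840 = 2942 - 24840 = -21898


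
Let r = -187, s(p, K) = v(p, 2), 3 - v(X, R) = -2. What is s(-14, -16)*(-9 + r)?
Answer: -980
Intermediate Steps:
v(X, R) = 5 (v(X, R) = 3 - 1*(-2) = 3 + 2 = 5)
s(p, K) = 5
s(-14, -16)*(-9 + r) = 5*(-9 - 187) = 5*(-196) = -980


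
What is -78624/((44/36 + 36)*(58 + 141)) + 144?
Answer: 8892144/66665 ≈ 133.39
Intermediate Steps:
-78624/((44/36 + 36)*(58 + 141)) + 144 = -78624/((44*(1/36) + 36)*199) + 144 = -78624/((11/9 + 36)*199) + 144 = -78624/((335/9)*199) + 144 = -78624/66665/9 + 144 = -78624*9/66665 + 144 = -182*3888/66665 + 144 = -707616/66665 + 144 = 8892144/66665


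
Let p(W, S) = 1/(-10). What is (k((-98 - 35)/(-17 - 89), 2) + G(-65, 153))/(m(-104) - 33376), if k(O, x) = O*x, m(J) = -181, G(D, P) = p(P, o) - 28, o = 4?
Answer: 13563/17785210 ≈ 0.00076260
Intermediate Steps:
p(W, S) = -⅒
G(D, P) = -281/10 (G(D, P) = -⅒ - 28 = -281/10)
(k((-98 - 35)/(-17 - 89), 2) + G(-65, 153))/(m(-104) - 33376) = (((-98 - 35)/(-17 - 89))*2 - 281/10)/(-181 - 33376) = (-133/(-106)*2 - 281/10)/(-33557) = (-133*(-1/106)*2 - 281/10)*(-1/33557) = ((133/106)*2 - 281/10)*(-1/33557) = (133/53 - 281/10)*(-1/33557) = -13563/530*(-1/33557) = 13563/17785210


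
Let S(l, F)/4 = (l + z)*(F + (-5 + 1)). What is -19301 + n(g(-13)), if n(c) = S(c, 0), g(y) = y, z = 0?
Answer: -19093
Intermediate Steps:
S(l, F) = 4*l*(-4 + F) (S(l, F) = 4*((l + 0)*(F + (-5 + 1))) = 4*(l*(F - 4)) = 4*(l*(-4 + F)) = 4*l*(-4 + F))
n(c) = -16*c (n(c) = 4*c*(-4 + 0) = 4*c*(-4) = -16*c)
-19301 + n(g(-13)) = -19301 - 16*(-13) = -19301 + 208 = -19093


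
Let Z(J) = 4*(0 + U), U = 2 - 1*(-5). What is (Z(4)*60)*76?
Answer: 127680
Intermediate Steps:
U = 7 (U = 2 + 5 = 7)
Z(J) = 28 (Z(J) = 4*(0 + 7) = 4*7 = 28)
(Z(4)*60)*76 = (28*60)*76 = 1680*76 = 127680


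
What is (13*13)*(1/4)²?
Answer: 169/16 ≈ 10.563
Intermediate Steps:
(13*13)*(1/4)² = 169*(¼)² = 169*(1/16) = 169/16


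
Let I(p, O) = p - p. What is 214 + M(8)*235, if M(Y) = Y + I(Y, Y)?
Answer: 2094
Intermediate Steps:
I(p, O) = 0
M(Y) = Y (M(Y) = Y + 0 = Y)
214 + M(8)*235 = 214 + 8*235 = 214 + 1880 = 2094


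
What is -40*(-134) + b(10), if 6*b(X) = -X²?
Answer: 16030/3 ≈ 5343.3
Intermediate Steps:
b(X) = -X²/6 (b(X) = (-X²)/6 = -X²/6)
-40*(-134) + b(10) = -40*(-134) - ⅙*10² = 5360 - ⅙*100 = 5360 - 50/3 = 16030/3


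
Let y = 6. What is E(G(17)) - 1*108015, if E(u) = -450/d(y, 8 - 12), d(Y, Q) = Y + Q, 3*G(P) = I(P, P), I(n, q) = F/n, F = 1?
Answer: -108240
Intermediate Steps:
I(n, q) = 1/n
G(P) = 1/(3*P)
d(Y, Q) = Q + Y
E(u) = -225 (E(u) = -450/((8 - 12) + 6) = -450/(-4 + 6) = -450/2 = -450*½ = -225)
E(G(17)) - 1*108015 = -225 - 1*108015 = -225 - 108015 = -108240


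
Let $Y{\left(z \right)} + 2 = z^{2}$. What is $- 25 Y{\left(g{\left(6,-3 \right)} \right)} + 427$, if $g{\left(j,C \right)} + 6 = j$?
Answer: $477$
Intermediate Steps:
$g{\left(j,C \right)} = -6 + j$
$Y{\left(z \right)} = -2 + z^{2}$
$- 25 Y{\left(g{\left(6,-3 \right)} \right)} + 427 = - 25 \left(-2 + \left(-6 + 6\right)^{2}\right) + 427 = - 25 \left(-2 + 0^{2}\right) + 427 = - 25 \left(-2 + 0\right) + 427 = \left(-25\right) \left(-2\right) + 427 = 50 + 427 = 477$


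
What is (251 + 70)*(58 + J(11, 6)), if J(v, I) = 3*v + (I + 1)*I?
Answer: 42693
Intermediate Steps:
J(v, I) = 3*v + I*(1 + I) (J(v, I) = 3*v + (1 + I)*I = 3*v + I*(1 + I))
(251 + 70)*(58 + J(11, 6)) = (251 + 70)*(58 + (6 + 6² + 3*11)) = 321*(58 + (6 + 36 + 33)) = 321*(58 + 75) = 321*133 = 42693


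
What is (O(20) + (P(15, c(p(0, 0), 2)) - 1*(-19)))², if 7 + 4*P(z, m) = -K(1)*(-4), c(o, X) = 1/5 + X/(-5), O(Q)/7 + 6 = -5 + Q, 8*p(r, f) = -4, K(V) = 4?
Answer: 113569/16 ≈ 7098.1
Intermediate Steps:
p(r, f) = -½ (p(r, f) = (⅛)*(-4) = -½)
O(Q) = -77 + 7*Q (O(Q) = -42 + 7*(-5 + Q) = -42 + (-35 + 7*Q) = -77 + 7*Q)
c(o, X) = ⅕ - X/5 (c(o, X) = 1*(⅕) + X*(-⅕) = ⅕ - X/5)
P(z, m) = 9/4 (P(z, m) = -7/4 + (-1*4*(-4))/4 = -7/4 + (-4*(-4))/4 = -7/4 + (¼)*16 = -7/4 + 4 = 9/4)
(O(20) + (P(15, c(p(0, 0), 2)) - 1*(-19)))² = ((-77 + 7*20) + (9/4 - 1*(-19)))² = ((-77 + 140) + (9/4 + 19))² = (63 + 85/4)² = (337/4)² = 113569/16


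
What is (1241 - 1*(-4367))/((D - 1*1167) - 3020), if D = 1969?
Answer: -2804/1109 ≈ -2.5284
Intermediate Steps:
(1241 - 1*(-4367))/((D - 1*1167) - 3020) = (1241 - 1*(-4367))/((1969 - 1*1167) - 3020) = (1241 + 4367)/((1969 - 1167) - 3020) = 5608/(802 - 3020) = 5608/(-2218) = 5608*(-1/2218) = -2804/1109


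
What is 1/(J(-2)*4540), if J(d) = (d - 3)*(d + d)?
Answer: 1/90800 ≈ 1.1013e-5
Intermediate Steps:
J(d) = 2*d*(-3 + d) (J(d) = (-3 + d)*(2*d) = 2*d*(-3 + d))
1/(J(-2)*4540) = 1/((2*(-2)*(-3 - 2))*4540) = 1/((2*(-2)*(-5))*4540) = 1/(20*4540) = 1/90800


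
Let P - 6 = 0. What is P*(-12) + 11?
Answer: -61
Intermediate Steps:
P = 6 (P = 6 + 0 = 6)
P*(-12) + 11 = 6*(-12) + 11 = -72 + 11 = -61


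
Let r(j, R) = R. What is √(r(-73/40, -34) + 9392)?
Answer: √9358 ≈ 96.737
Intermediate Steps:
√(r(-73/40, -34) + 9392) = √(-34 + 9392) = √9358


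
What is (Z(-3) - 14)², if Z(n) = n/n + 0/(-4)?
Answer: 169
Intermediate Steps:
Z(n) = 1 (Z(n) = 1 + 0*(-¼) = 1 + 0 = 1)
(Z(-3) - 14)² = (1 - 14)² = (-13)² = 169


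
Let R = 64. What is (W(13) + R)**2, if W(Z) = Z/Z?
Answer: 4225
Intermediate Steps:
W(Z) = 1
(W(13) + R)**2 = (1 + 64)**2 = 65**2 = 4225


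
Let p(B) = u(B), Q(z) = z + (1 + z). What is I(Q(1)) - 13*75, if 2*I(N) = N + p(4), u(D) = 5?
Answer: -971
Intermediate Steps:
Q(z) = 1 + 2*z
p(B) = 5
I(N) = 5/2 + N/2 (I(N) = (N + 5)/2 = (5 + N)/2 = 5/2 + N/2)
I(Q(1)) - 13*75 = (5/2 + (1 + 2*1)/2) - 13*75 = (5/2 + (1 + 2)/2) - 975 = (5/2 + (½)*3) - 975 = (5/2 + 3/2) - 975 = 4 - 975 = -971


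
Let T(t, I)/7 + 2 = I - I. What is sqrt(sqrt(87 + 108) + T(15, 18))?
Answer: sqrt(-14 + sqrt(195)) ≈ 0.1891*I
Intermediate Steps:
T(t, I) = -14 (T(t, I) = -14 + 7*(I - I) = -14 + 7*0 = -14 + 0 = -14)
sqrt(sqrt(87 + 108) + T(15, 18)) = sqrt(sqrt(87 + 108) - 14) = sqrt(sqrt(195) - 14) = sqrt(-14 + sqrt(195))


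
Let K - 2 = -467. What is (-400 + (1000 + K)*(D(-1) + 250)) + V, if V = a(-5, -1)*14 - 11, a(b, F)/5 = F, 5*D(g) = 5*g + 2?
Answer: 132948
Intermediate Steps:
K = -465 (K = 2 - 467 = -465)
D(g) = ⅖ + g (D(g) = (5*g + 2)/5 = (2 + 5*g)/5 = ⅖ + g)
a(b, F) = 5*F
V = -81 (V = (5*(-1))*14 - 11 = -5*14 - 11 = -70 - 11 = -81)
(-400 + (1000 + K)*(D(-1) + 250)) + V = (-400 + (1000 - 465)*((⅖ - 1) + 250)) - 81 = (-400 + 535*(-⅗ + 250)) - 81 = (-400 + 535*(1247/5)) - 81 = (-400 + 133429) - 81 = 133029 - 81 = 132948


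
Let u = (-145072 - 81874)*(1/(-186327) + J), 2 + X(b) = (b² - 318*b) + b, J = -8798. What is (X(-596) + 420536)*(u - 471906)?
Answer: 358809390908667113200/186327 ≈ 1.9257e+15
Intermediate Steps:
X(b) = -2 + b² - 317*b (X(b) = -2 + ((b² - 318*b) + b) = -2 + (b² - 317*b) = -2 + b² - 317*b)
u = 372033700501862/186327 (u = (-145072 - 81874)*(1/(-186327) - 8798) = -226946*(-1/186327 - 8798) = -226946*(-1639304947/186327) = 372033700501862/186327 ≈ 1.9967e+9)
(X(-596) + 420536)*(u - 471906) = ((-2 + (-596)² - 317*(-596)) + 420536)*(372033700501862/186327 - 471906) = ((-2 + 355216 + 188932) + 420536)*(371945771672600/186327) = (544146 + 420536)*(371945771672600/186327) = 964682*(371945771672600/186327) = 358809390908667113200/186327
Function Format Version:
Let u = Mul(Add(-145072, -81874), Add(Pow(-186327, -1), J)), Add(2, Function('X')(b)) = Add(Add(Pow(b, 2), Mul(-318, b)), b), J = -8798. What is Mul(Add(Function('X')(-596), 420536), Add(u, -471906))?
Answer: Rational(358809390908667113200, 186327) ≈ 1.9257e+15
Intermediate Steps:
Function('X')(b) = Add(-2, Pow(b, 2), Mul(-317, b)) (Function('X')(b) = Add(-2, Add(Add(Pow(b, 2), Mul(-318, b)), b)) = Add(-2, Add(Pow(b, 2), Mul(-317, b))) = Add(-2, Pow(b, 2), Mul(-317, b)))
u = Rational(372033700501862, 186327) (u = Mul(Add(-145072, -81874), Add(Pow(-186327, -1), -8798)) = Mul(-226946, Add(Rational(-1, 186327), -8798)) = Mul(-226946, Rational(-1639304947, 186327)) = Rational(372033700501862, 186327) ≈ 1.9967e+9)
Mul(Add(Function('X')(-596), 420536), Add(u, -471906)) = Mul(Add(Add(-2, Pow(-596, 2), Mul(-317, -596)), 420536), Add(Rational(372033700501862, 186327), -471906)) = Mul(Add(Add(-2, 355216, 188932), 420536), Rational(371945771672600, 186327)) = Mul(Add(544146, 420536), Rational(371945771672600, 186327)) = Mul(964682, Rational(371945771672600, 186327)) = Rational(358809390908667113200, 186327)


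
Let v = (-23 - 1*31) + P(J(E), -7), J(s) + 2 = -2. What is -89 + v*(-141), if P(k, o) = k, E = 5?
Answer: 8089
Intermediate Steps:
J(s) = -4 (J(s) = -2 - 2 = -4)
v = -58 (v = (-23 - 1*31) - 4 = (-23 - 31) - 4 = -54 - 4 = -58)
-89 + v*(-141) = -89 - 58*(-141) = -89 + 8178 = 8089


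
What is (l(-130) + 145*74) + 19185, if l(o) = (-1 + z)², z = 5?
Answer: 29931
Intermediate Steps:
l(o) = 16 (l(o) = (-1 + 5)² = 4² = 16)
(l(-130) + 145*74) + 19185 = (16 + 145*74) + 19185 = (16 + 10730) + 19185 = 10746 + 19185 = 29931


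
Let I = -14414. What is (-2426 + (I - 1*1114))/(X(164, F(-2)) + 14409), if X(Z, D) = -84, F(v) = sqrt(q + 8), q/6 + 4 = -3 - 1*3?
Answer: -94/75 ≈ -1.2533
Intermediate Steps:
q = -60 (q = -24 + 6*(-3 - 1*3) = -24 + 6*(-3 - 3) = -24 + 6*(-6) = -24 - 36 = -60)
F(v) = 2*I*sqrt(13) (F(v) = sqrt(-60 + 8) = sqrt(-52) = 2*I*sqrt(13))
(-2426 + (I - 1*1114))/(X(164, F(-2)) + 14409) = (-2426 + (-14414 - 1*1114))/(-84 + 14409) = (-2426 + (-14414 - 1114))/14325 = (-2426 - 15528)*(1/14325) = -17954*1/14325 = -94/75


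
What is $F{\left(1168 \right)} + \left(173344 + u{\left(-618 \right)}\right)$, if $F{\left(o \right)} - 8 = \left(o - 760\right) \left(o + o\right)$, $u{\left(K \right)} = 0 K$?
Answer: $1126440$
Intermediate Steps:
$u{\left(K \right)} = 0$
$F{\left(o \right)} = 8 + 2 o \left(-760 + o\right)$ ($F{\left(o \right)} = 8 + \left(o - 760\right) \left(o + o\right) = 8 + \left(-760 + o\right) 2 o = 8 + 2 o \left(-760 + o\right)$)
$F{\left(1168 \right)} + \left(173344 + u{\left(-618 \right)}\right) = \left(8 - 1775360 + 2 \cdot 1168^{2}\right) + \left(173344 + 0\right) = \left(8 - 1775360 + 2 \cdot 1364224\right) + 173344 = \left(8 - 1775360 + 2728448\right) + 173344 = 953096 + 173344 = 1126440$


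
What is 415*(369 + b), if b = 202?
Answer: 236965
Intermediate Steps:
415*(369 + b) = 415*(369 + 202) = 415*571 = 236965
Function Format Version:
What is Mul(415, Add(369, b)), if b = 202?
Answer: 236965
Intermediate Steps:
Mul(415, Add(369, b)) = Mul(415, Add(369, 202)) = Mul(415, 571) = 236965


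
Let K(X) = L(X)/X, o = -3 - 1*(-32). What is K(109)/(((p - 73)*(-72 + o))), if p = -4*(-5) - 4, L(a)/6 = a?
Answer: 2/817 ≈ 0.0024480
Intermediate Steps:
L(a) = 6*a
o = 29 (o = -3 + 32 = 29)
p = 16 (p = 20 - 4 = 16)
K(X) = 6 (K(X) = (6*X)/X = 6)
K(109)/(((p - 73)*(-72 + o))) = 6/(((16 - 73)*(-72 + 29))) = 6/((-57*(-43))) = 6/2451 = 6*(1/2451) = 2/817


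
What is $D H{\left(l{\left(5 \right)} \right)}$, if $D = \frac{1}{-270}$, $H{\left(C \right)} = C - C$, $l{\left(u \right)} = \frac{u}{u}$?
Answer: $0$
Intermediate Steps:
$l{\left(u \right)} = 1$
$H{\left(C \right)} = 0$
$D = - \frac{1}{270} \approx -0.0037037$
$D H{\left(l{\left(5 \right)} \right)} = \left(- \frac{1}{270}\right) 0 = 0$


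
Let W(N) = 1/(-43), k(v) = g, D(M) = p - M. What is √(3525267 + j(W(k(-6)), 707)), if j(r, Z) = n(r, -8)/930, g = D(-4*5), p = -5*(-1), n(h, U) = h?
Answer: √5637607338886710/39990 ≈ 1877.6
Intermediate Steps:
p = 5
D(M) = 5 - M
g = 25 (g = 5 - (-4)*5 = 5 - 1*(-20) = 5 + 20 = 25)
k(v) = 25
W(N) = -1/43
j(r, Z) = r/930
√(3525267 + j(W(k(-6)), 707)) = √(3525267 + (1/930)*(-1/43)) = √(3525267 - 1/39990) = √(140975427329/39990) = √5637607338886710/39990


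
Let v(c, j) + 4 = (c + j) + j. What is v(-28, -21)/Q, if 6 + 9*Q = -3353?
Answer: 666/3359 ≈ 0.19827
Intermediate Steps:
v(c, j) = -4 + c + 2*j (v(c, j) = -4 + ((c + j) + j) = -4 + (c + 2*j) = -4 + c + 2*j)
Q = -3359/9 (Q = -⅔ + (⅑)*(-3353) = -⅔ - 3353/9 = -3359/9 ≈ -373.22)
v(-28, -21)/Q = (-4 - 28 + 2*(-21))/(-3359/9) = (-4 - 28 - 42)*(-9/3359) = -74*(-9/3359) = 666/3359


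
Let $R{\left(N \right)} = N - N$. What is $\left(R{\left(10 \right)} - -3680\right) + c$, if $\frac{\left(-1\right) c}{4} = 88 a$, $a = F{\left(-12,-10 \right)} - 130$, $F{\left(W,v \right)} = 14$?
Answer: $44512$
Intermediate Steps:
$R{\left(N \right)} = 0$
$a = -116$ ($a = 14 - 130 = -116$)
$c = 40832$ ($c = - 4 \cdot 88 \left(-116\right) = \left(-4\right) \left(-10208\right) = 40832$)
$\left(R{\left(10 \right)} - -3680\right) + c = \left(0 - -3680\right) + 40832 = \left(0 + 3680\right) + 40832 = 3680 + 40832 = 44512$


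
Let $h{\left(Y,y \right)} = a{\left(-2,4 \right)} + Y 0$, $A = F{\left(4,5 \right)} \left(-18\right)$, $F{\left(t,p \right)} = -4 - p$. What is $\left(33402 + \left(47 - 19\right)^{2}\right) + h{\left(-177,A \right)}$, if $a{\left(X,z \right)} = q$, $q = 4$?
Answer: $34190$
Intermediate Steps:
$a{\left(X,z \right)} = 4$
$A = 162$ ($A = \left(-4 - 5\right) \left(-18\right) = \left(-9\right) \left(-18\right) = 162$)
$h{\left(Y,y \right)} = 4$ ($h{\left(Y,y \right)} = 4 + Y 0 = 4 + 0 = 4$)
$\left(33402 + \left(47 - 19\right)^{2}\right) + h{\left(-177,A \right)} = \left(33402 + \left(47 - 19\right)^{2}\right) + 4 = \left(33402 + 28^{2}\right) + 4 = \left(33402 + 784\right) + 4 = 34186 + 4 = 34190$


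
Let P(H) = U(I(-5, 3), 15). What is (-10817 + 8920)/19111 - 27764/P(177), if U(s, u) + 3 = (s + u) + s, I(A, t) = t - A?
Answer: -132662730/133777 ≈ -991.67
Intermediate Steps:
U(s, u) = -3 + u + 2*s (U(s, u) = -3 + ((s + u) + s) = -3 + (u + 2*s) = -3 + u + 2*s)
P(H) = 28 (P(H) = -3 + 15 + 2*(3 - 1*(-5)) = -3 + 15 + 2*(3 + 5) = -3 + 15 + 2*8 = -3 + 15 + 16 = 28)
(-10817 + 8920)/19111 - 27764/P(177) = (-10817 + 8920)/19111 - 27764/28 = -1897*1/19111 - 27764*1/28 = -1897/19111 - 6941/7 = -132662730/133777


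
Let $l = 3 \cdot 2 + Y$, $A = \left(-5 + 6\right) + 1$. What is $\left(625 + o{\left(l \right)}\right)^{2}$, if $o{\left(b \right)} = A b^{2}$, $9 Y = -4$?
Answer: $\frac{3094140625}{6561} \approx 4.716 \cdot 10^{5}$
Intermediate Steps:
$Y = - \frac{4}{9}$ ($Y = \frac{1}{9} \left(-4\right) = - \frac{4}{9} \approx -0.44444$)
$A = 2$ ($A = 1 + 1 = 2$)
$l = \frac{50}{9}$ ($l = 3 \cdot 2 - \frac{4}{9} = 6 - \frac{4}{9} = \frac{50}{9} \approx 5.5556$)
$o{\left(b \right)} = 2 b^{2}$
$\left(625 + o{\left(l \right)}\right)^{2} = \left(625 + 2 \left(\frac{50}{9}\right)^{2}\right)^{2} = \left(625 + 2 \cdot \frac{2500}{81}\right)^{2} = \left(625 + \frac{5000}{81}\right)^{2} = \left(\frac{55625}{81}\right)^{2} = \frac{3094140625}{6561}$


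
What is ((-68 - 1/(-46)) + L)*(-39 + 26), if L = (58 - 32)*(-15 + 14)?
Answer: 56199/46 ≈ 1221.7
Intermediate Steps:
L = -26 (L = 26*(-1) = -26)
((-68 - 1/(-46)) + L)*(-39 + 26) = ((-68 - 1/(-46)) - 26)*(-39 + 26) = ((-68 - 1*(-1/46)) - 26)*(-13) = ((-68 + 1/46) - 26)*(-13) = (-3127/46 - 26)*(-13) = -4323/46*(-13) = 56199/46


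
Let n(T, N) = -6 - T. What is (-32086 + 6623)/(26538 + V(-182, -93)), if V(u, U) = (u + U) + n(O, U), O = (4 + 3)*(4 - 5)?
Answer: -25463/26264 ≈ -0.96950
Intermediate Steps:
O = -7 (O = 7*(-1) = -7)
V(u, U) = 1 + U + u (V(u, U) = (u + U) + (-6 - 1*(-7)) = (U + u) + (-6 + 7) = (U + u) + 1 = 1 + U + u)
(-32086 + 6623)/(26538 + V(-182, -93)) = (-32086 + 6623)/(26538 + (1 - 93 - 182)) = -25463/(26538 - 274) = -25463/26264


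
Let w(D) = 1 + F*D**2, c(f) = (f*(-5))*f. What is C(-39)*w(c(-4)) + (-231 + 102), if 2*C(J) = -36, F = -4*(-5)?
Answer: -2304147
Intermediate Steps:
c(f) = -5*f**2 (c(f) = (-5*f)*f = -5*f**2)
F = 20
C(J) = -18 (C(J) = (1/2)*(-36) = -18)
w(D) = 1 + 20*D**2
C(-39)*w(c(-4)) + (-231 + 102) = -18*(1 + 20*(-5*(-4)**2)**2) + (-231 + 102) = -18*(1 + 20*(-5*16)**2) - 129 = -18*(1 + 20*(-80)**2) - 129 = -18*(1 + 20*6400) - 129 = -18*(1 + 128000) - 129 = -18*128001 - 129 = -2304018 - 129 = -2304147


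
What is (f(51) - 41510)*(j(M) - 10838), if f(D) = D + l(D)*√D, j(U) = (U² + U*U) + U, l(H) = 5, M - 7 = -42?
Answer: 349209157 - 42115*√51 ≈ 3.4891e+8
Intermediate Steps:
M = -35 (M = 7 - 42 = -35)
j(U) = U + 2*U² (j(U) = (U² + U²) + U = 2*U² + U = U + 2*U²)
f(D) = D + 5*√D
(f(51) - 41510)*(j(M) - 10838) = ((51 + 5*√51) - 41510)*(-35*(1 + 2*(-35)) - 10838) = (-41459 + 5*√51)*(-35*(1 - 70) - 10838) = (-41459 + 5*√51)*(-35*(-69) - 10838) = (-41459 + 5*√51)*(2415 - 10838) = (-41459 + 5*√51)*(-8423) = 349209157 - 42115*√51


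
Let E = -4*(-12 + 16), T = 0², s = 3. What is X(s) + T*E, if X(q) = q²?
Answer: 9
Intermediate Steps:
T = 0
E = -16 (E = -4*4 = -16)
X(s) + T*E = 3² + 0*(-16) = 9 + 0 = 9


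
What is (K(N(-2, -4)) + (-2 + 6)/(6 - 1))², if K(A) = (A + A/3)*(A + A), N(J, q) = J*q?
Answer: 6615184/225 ≈ 29401.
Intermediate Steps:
K(A) = 8*A²/3 (K(A) = (A + A*(⅓))*(2*A) = (A + A/3)*(2*A) = (4*A/3)*(2*A) = 8*A²/3)
(K(N(-2, -4)) + (-2 + 6)/(6 - 1))² = (8*(-2*(-4))²/3 + (-2 + 6)/(6 - 1))² = ((8/3)*8² + 4/5)² = ((8/3)*64 + 4*(⅕))² = (512/3 + ⅘)² = (2572/15)² = 6615184/225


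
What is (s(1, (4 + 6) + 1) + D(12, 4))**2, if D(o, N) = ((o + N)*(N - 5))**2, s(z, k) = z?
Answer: 66049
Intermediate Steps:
D(o, N) = (-5 + N)**2*(N + o)**2 (D(o, N) = ((N + o)*(-5 + N))**2 = ((-5 + N)*(N + o))**2 = (-5 + N)**2*(N + o)**2)
(s(1, (4 + 6) + 1) + D(12, 4))**2 = (1 + (-5 + 4)**2*(4 + 12)**2)**2 = (1 + (-1)**2*16**2)**2 = (1 + 1*256)**2 = (1 + 256)**2 = 257**2 = 66049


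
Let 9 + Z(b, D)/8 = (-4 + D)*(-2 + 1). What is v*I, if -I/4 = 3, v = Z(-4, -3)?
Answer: 192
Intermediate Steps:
Z(b, D) = -40 - 8*D (Z(b, D) = -72 + 8*((-4 + D)*(-2 + 1)) = -72 + 8*((-4 + D)*(-1)) = -72 + 8*(4 - D) = -72 + (32 - 8*D) = -40 - 8*D)
v = -16 (v = -40 - 8*(-3) = -40 + 24 = -16)
I = -12 (I = -4*3 = -12)
v*I = -16*(-12) = 192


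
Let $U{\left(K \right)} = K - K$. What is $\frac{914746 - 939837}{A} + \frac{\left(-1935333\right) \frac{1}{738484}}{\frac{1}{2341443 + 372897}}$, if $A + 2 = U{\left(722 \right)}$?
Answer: $- \frac{2621943562099}{369242} \approx -7.1009 \cdot 10^{6}$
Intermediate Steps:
$U{\left(K \right)} = 0$
$A = -2$ ($A = -2 + 0 = -2$)
$\frac{914746 - 939837}{A} + \frac{\left(-1935333\right) \frac{1}{738484}}{\frac{1}{2341443 + 372897}} = \frac{914746 - 939837}{-2} + \frac{\left(-1935333\right) \frac{1}{738484}}{\frac{1}{2341443 + 372897}} = \left(914746 - 939837\right) \left(- \frac{1}{2}\right) + \frac{\left(-1935333\right) \frac{1}{738484}}{\frac{1}{2714340}} = \left(-25091\right) \left(- \frac{1}{2}\right) - \frac{1935333 \frac{1}{\frac{1}{2714340}}}{738484} = \frac{25091}{2} - \frac{1313287943805}{184621} = - \frac{2621943562099}{369242}$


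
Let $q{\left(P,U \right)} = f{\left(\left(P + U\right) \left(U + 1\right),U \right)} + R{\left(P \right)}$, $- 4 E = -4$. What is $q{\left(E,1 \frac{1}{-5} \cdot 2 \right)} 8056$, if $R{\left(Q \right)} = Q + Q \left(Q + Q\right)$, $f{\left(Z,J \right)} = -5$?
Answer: $-16112$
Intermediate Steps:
$E = 1$ ($E = \left(- \frac{1}{4}\right) \left(-4\right) = 1$)
$R{\left(Q \right)} = Q + 2 Q^{2}$ ($R{\left(Q \right)} = Q + Q 2 Q = Q + 2 Q^{2}$)
$q{\left(P,U \right)} = -5 + P \left(1 + 2 P\right)$
$q{\left(E,1 \frac{1}{-5} \cdot 2 \right)} 8056 = \left(-5 + 1 \left(1 + 2 \cdot 1\right)\right) 8056 = \left(-5 + 1 \left(1 + 2\right)\right) 8056 = \left(-5 + 1 \cdot 3\right) 8056 = \left(-5 + 3\right) 8056 = \left(-2\right) 8056 = -16112$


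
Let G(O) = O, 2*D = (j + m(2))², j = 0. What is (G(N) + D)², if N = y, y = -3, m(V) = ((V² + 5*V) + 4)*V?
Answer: 416025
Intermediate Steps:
m(V) = V*(4 + V² + 5*V) (m(V) = (4 + V² + 5*V)*V = V*(4 + V² + 5*V))
N = -3
D = 648 (D = (0 + 2*(4 + 2² + 5*2))²/2 = (0 + 2*(4 + 4 + 10))²/2 = (0 + 2*18)²/2 = (0 + 36)²/2 = (½)*36² = (½)*1296 = 648)
(G(N) + D)² = (-3 + 648)² = 645² = 416025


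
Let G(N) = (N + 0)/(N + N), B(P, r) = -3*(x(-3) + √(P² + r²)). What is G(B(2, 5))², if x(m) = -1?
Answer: ¼ ≈ 0.25000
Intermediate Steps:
B(P, r) = 3 - 3*√(P² + r²) (B(P, r) = -3*(-1 + √(P² + r²)) = 3 - 3*√(P² + r²))
G(N) = ½ (G(N) = N/((2*N)) = N*(1/(2*N)) = ½)
G(B(2, 5))² = (½)² = ¼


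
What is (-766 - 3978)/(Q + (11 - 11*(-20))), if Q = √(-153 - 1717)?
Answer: -99624/5021 + 4744*I*√1870/55231 ≈ -19.841 + 3.7143*I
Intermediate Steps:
Q = I*√1870 (Q = √(-1870) = I*√1870 ≈ 43.243*I)
(-766 - 3978)/(Q + (11 - 11*(-20))) = (-766 - 3978)/(I*√1870 + (11 - 11*(-20))) = -4744/(I*√1870 + (11 + 220)) = -4744/(I*√1870 + 231) = -4744/(231 + I*√1870)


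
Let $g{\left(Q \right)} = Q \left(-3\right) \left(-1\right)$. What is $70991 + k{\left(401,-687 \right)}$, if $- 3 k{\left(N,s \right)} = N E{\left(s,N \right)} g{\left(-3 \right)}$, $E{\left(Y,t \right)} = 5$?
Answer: $77006$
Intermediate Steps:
$g{\left(Q \right)} = 3 Q$ ($g{\left(Q \right)} = - 3 Q \left(-1\right) = 3 Q$)
$k{\left(N,s \right)} = 15 N$ ($k{\left(N,s \right)} = - \frac{N 5 \cdot 3 \left(-3\right)}{3} = - \frac{5 N \left(-9\right)}{3} = - \frac{\left(-45\right) N}{3} = 15 N$)
$70991 + k{\left(401,-687 \right)} = 70991 + 15 \cdot 401 = 70991 + 6015 = 77006$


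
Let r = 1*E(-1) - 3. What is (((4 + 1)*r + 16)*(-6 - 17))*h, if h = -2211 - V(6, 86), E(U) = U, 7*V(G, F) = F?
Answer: -1431796/7 ≈ -2.0454e+5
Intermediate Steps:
V(G, F) = F/7
r = -4 (r = 1*(-1) - 3 = -1 - 3 = -4)
h = -15563/7 (h = -2211 - 86/7 = -15563/7 ≈ -2223.3)
(((4 + 1)*r + 16)*(-6 - 17))*h = (((4 + 1)*(-4) + 16)*(-6 - 17))*(-15563/7) = ((5*(-4) + 16)*(-23))*(-15563/7) = ((-20 + 16)*(-23))*(-15563/7) = -4*(-23)*(-15563/7) = 92*(-15563/7) = -1431796/7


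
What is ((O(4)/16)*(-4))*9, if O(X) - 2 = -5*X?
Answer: 81/2 ≈ 40.500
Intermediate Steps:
O(X) = 2 - 5*X
((O(4)/16)*(-4))*9 = (((2 - 5*4)/16)*(-4))*9 = (((2 - 20)*(1/16))*(-4))*9 = (-18*1/16*(-4))*9 = -9/8*(-4)*9 = (9/2)*9 = 81/2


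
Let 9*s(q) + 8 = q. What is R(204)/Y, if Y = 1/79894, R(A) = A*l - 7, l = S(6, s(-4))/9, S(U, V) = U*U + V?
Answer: 559977046/9 ≈ 6.2220e+7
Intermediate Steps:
s(q) = -8/9 + q/9
S(U, V) = V + U**2 (S(U, V) = U**2 + V = V + U**2)
l = 104/27 (l = ((-8/9 + (1/9)*(-4)) + 6**2)/9 = ((-8/9 - 4/9) + 36)*(1/9) = (-4/3 + 36)*(1/9) = (104/3)*(1/9) = 104/27 ≈ 3.8519)
R(A) = -7 + 104*A/27 (R(A) = A*(104/27) - 7 = 104*A/27 - 7 = -7 + 104*A/27)
Y = 1/79894 ≈ 1.2517e-5
R(204)/Y = (-7 + (104/27)*204)/(1/79894) = (-7 + 7072/9)*79894 = (7009/9)*79894 = 559977046/9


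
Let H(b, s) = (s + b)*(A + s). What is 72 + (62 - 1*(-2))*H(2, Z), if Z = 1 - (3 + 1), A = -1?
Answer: 328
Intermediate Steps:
Z = -3 (Z = 1 - 1*4 = 1 - 4 = -3)
H(b, s) = (-1 + s)*(b + s) (H(b, s) = (s + b)*(-1 + s) = (b + s)*(-1 + s) = (-1 + s)*(b + s))
72 + (62 - 1*(-2))*H(2, Z) = 72 + (62 - 1*(-2))*((-3)² - 1*2 - 1*(-3) + 2*(-3)) = 72 + (62 + 2)*(9 - 2 + 3 - 6) = 72 + 64*4 = 72 + 256 = 328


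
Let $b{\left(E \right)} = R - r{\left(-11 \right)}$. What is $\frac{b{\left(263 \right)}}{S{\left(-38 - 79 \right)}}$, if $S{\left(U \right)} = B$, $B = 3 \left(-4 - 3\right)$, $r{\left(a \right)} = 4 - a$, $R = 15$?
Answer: $0$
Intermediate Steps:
$b{\left(E \right)} = 0$ ($b{\left(E \right)} = 15 - \left(4 - -11\right) = 15 - \left(4 + 11\right) = 15 - 15 = 0$)
$B = -21$ ($B = 3 \left(-7\right) = -21$)
$S{\left(U \right)} = -21$
$\frac{b{\left(263 \right)}}{S{\left(-38 - 79 \right)}} = \frac{0}{-21} = 0 \left(- \frac{1}{21}\right) = 0$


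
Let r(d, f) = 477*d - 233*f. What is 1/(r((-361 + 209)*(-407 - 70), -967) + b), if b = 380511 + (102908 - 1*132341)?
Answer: 1/35160797 ≈ 2.8441e-8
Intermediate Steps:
r(d, f) = -233*f + 477*d
b = 351078 (b = 380511 + (102908 - 132341) = 380511 - 29433 = 351078)
1/(r((-361 + 209)*(-407 - 70), -967) + b) = 1/((-233*(-967) + 477*((-361 + 209)*(-407 - 70))) + 351078) = 1/((225311 + 477*(-152*(-477))) + 351078) = 1/((225311 + 477*72504) + 351078) = 1/((225311 + 34584408) + 351078) = 1/(34809719 + 351078) = 1/35160797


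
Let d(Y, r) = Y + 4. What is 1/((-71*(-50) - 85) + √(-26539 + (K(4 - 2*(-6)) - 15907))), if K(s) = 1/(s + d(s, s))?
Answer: 24948/86750431 - 6*I*√1528055/433752155 ≈ 0.00028758 - 1.7099e-5*I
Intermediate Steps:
d(Y, r) = 4 + Y
K(s) = 1/(4 + 2*s) (K(s) = 1/(s + (4 + s)) = 1/(4 + 2*s))
1/((-71*(-50) - 85) + √(-26539 + (K(4 - 2*(-6)) - 15907))) = 1/((-71*(-50) - 85) + √(-26539 + (1/(2*(2 + (4 - 2*(-6)))) - 15907))) = 1/((3550 - 85) + √(-26539 + (1/(2*(2 + (4 + 12))) - 15907))) = 1/(3465 + √(-26539 + (1/(2*(2 + 16)) - 15907))) = 1/(3465 + √(-26539 + ((½)/18 - 15907))) = 1/(3465 + √(-26539 + ((½)*(1/18) - 15907))) = 1/(3465 + √(-26539 + (1/36 - 15907))) = 1/(3465 + √(-26539 - 572651/36)) = 1/(3465 + √(-1528055/36)) = 1/(3465 + I*√1528055/6)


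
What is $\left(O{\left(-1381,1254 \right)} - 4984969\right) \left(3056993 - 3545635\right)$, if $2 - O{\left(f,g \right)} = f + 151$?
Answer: $2435263215154$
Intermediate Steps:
$O{\left(f,g \right)} = -149 - f$ ($O{\left(f,g \right)} = 2 - \left(f + 151\right) = 2 - \left(151 + f\right) = -149 - f$)
$\left(O{\left(-1381,1254 \right)} - 4984969\right) \left(3056993 - 3545635\right) = \left(\left(-149 - -1381\right) - 4984969\right) \left(3056993 - 3545635\right) = \left(\left(-149 + 1381\right) - 4984969\right) \left(-488642\right) = \left(1232 - 4984969\right) \left(-488642\right) = \left(-4983737\right) \left(-488642\right) = 2435263215154$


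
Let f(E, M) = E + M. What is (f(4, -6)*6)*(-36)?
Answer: 432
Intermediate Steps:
(f(4, -6)*6)*(-36) = ((4 - 6)*6)*(-36) = -2*6*(-36) = -12*(-36) = 432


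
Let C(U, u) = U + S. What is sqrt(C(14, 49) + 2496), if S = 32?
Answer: sqrt(2542) ≈ 50.418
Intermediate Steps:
C(U, u) = 32 + U (C(U, u) = U + 32 = 32 + U)
sqrt(C(14, 49) + 2496) = sqrt((32 + 14) + 2496) = sqrt(46 + 2496) = sqrt(2542)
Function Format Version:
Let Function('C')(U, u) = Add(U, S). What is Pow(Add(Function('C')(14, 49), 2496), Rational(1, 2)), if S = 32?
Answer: Pow(2542, Rational(1, 2)) ≈ 50.418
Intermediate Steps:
Function('C')(U, u) = Add(32, U) (Function('C')(U, u) = Add(U, 32) = Add(32, U))
Pow(Add(Function('C')(14, 49), 2496), Rational(1, 2)) = Pow(Add(Add(32, 14), 2496), Rational(1, 2)) = Pow(Add(46, 2496), Rational(1, 2)) = Pow(2542, Rational(1, 2))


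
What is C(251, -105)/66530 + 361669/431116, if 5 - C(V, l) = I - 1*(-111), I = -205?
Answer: 1721751361/2048724820 ≈ 0.84040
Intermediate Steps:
C(V, l) = 99 (C(V, l) = 5 - (-205 - 1*(-111)) = 5 - (-205 + 111) = 5 - 1*(-94) = 5 + 94 = 99)
C(251, -105)/66530 + 361669/431116 = 99/66530 + 361669/431116 = 99*(1/66530) + 361669*(1/431116) = 99/66530 + 51667/61588 = 1721751361/2048724820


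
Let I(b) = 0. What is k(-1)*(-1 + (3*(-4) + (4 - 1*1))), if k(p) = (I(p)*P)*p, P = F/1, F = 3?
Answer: 0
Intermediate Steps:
P = 3 (P = 3/1 = 3*1 = 3)
k(p) = 0 (k(p) = (0*3)*p = 0*p = 0)
k(-1)*(-1 + (3*(-4) + (4 - 1*1))) = 0*(-1 + (3*(-4) + (4 - 1*1))) = 0*(-1 + (-12 + (4 - 1))) = 0*(-1 + (-12 + 3)) = 0*(-1 - 9) = 0*(-10) = 0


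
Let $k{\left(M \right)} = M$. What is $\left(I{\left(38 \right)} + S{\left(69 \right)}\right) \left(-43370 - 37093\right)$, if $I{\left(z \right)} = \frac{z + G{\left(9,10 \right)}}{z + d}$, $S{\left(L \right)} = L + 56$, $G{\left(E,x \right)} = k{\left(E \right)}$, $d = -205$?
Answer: $- \frac{1675883364}{167} \approx -1.0035 \cdot 10^{7}$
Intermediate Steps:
$G{\left(E,x \right)} = E$
$S{\left(L \right)} = 56 + L$
$I{\left(z \right)} = \frac{9 + z}{-205 + z}$ ($I{\left(z \right)} = \frac{z + 9}{z - 205} = \frac{9 + z}{-205 + z}$)
$\left(I{\left(38 \right)} + S{\left(69 \right)}\right) \left(-43370 - 37093\right) = \left(\frac{9 + 38}{-205 + 38} + \left(56 + 69\right)\right) \left(-43370 - 37093\right) = \left(\frac{1}{-167} \cdot 47 + 125\right) \left(-80463\right) = \left(\left(- \frac{1}{167}\right) 47 + 125\right) \left(-80463\right) = \left(- \frac{47}{167} + 125\right) \left(-80463\right) = \frac{20828}{167} \left(-80463\right) = - \frac{1675883364}{167}$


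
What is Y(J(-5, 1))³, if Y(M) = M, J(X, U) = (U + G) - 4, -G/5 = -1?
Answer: 8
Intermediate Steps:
G = 5 (G = -5*(-1) = 5)
J(X, U) = 1 + U (J(X, U) = (U + 5) - 4 = (5 + U) - 4 = 1 + U)
Y(J(-5, 1))³ = (1 + 1)³ = 2³ = 8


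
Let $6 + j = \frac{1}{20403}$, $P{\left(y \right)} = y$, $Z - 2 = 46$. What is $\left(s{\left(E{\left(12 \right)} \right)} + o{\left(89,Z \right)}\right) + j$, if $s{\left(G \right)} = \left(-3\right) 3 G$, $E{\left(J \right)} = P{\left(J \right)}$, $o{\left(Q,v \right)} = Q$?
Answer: $- \frac{510074}{20403} \approx -25.0$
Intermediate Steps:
$Z = 48$ ($Z = 2 + 46 = 48$)
$E{\left(J \right)} = J$
$j = - \frac{122417}{20403}$ ($j = -6 + \frac{1}{20403} = - \frac{122417}{20403} \approx -6.0$)
$s{\left(G \right)} = - 9 G$
$\left(s{\left(E{\left(12 \right)} \right)} + o{\left(89,Z \right)}\right) + j = \left(\left(-9\right) 12 + 89\right) - \frac{122417}{20403} = \left(-108 + 89\right) - \frac{122417}{20403} = -19 - \frac{122417}{20403} = - \frac{510074}{20403}$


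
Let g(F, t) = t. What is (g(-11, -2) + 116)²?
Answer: 12996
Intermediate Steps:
(g(-11, -2) + 116)² = (-2 + 116)² = 114² = 12996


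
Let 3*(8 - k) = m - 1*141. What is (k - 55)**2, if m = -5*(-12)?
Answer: 400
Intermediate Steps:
m = 60
k = 35 (k = 8 - (60 - 1*141)/3 = 8 - (60 - 141)/3 = 8 - 1/3*(-81) = 8 + 27 = 35)
(k - 55)**2 = (35 - 55)**2 = (-20)**2 = 400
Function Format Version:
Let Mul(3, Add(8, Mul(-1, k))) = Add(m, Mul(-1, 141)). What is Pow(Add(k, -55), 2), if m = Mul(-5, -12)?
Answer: 400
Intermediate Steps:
m = 60
k = 35 (k = Add(8, Mul(Rational(-1, 3), Add(60, Mul(-1, 141)))) = Add(8, Mul(Rational(-1, 3), Add(60, -141))) = Add(8, Mul(Rational(-1, 3), -81)) = Add(8, 27) = 35)
Pow(Add(k, -55), 2) = Pow(Add(35, -55), 2) = Pow(-20, 2) = 400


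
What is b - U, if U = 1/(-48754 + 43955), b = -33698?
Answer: -161716701/4799 ≈ -33698.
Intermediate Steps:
U = -1/4799 (U = 1/(-4799) = -1/4799 ≈ -0.00020838)
b - U = -33698 - 1*(-1/4799) = -33698 + 1/4799 = -161716701/4799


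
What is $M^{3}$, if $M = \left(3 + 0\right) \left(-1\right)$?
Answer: $-27$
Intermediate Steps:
$M = -3$ ($M = 3 \left(-1\right) = -3$)
$M^{3} = \left(-3\right)^{3} = -27$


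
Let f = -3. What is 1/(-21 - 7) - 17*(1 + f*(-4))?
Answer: -6189/28 ≈ -221.04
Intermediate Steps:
1/(-21 - 7) - 17*(1 + f*(-4)) = 1/(-21 - 7) - 17*(1 - 3*(-4)) = 1/(-28) - 17*(1 + 12) = -1/28 - 17*13 = -1/28 - 221 = -6189/28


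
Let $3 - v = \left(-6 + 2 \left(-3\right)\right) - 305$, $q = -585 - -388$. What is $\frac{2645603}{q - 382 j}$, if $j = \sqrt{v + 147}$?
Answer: $\frac{521183791}{68107699} - \frac{1010620346 \sqrt{467}}{68107699} \approx -313.01$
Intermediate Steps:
$q = -197$ ($q = -585 + 388 = -197$)
$v = 320$ ($v = 3 - \left(\left(-6 + 2 \left(-3\right)\right) - 305\right) = 3 - \left(\left(-6 - 6\right) - 305\right) = 3 - \left(-12 - 305\right) = 3 - -317 = 3 + 317 = 320$)
$j = \sqrt{467}$ ($j = \sqrt{320 + 147} = \sqrt{467} \approx 21.61$)
$\frac{2645603}{q - 382 j} = \frac{2645603}{-197 - 382 \sqrt{467}}$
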